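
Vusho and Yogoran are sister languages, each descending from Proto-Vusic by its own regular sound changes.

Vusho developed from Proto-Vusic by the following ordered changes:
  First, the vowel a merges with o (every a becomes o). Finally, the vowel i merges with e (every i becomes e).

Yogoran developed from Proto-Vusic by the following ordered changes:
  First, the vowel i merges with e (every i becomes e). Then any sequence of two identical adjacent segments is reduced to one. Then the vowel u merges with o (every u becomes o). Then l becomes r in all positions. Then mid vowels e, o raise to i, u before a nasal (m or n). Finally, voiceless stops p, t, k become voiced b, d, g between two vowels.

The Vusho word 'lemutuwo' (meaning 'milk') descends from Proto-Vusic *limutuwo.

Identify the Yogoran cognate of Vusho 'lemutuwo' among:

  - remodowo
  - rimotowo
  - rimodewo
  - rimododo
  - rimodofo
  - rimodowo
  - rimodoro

Yogoran: start from *limutuwo.
  rule 1 (vowel merger): limutuwo → lemutuwo
  rule 2: no change — lemutuwo
  rule 3 (vowel merger): lemutuwo → lemotowo
  rule 4 (unconditioned shift): lemotowo → remotowo
  rule 5 (pre-nasal raising): remotowo → rimotowo
  rule 6 (intervocalic voicing): rimotowo → rimodowo
  ⇒ Yogoran rimodowo

rimodowo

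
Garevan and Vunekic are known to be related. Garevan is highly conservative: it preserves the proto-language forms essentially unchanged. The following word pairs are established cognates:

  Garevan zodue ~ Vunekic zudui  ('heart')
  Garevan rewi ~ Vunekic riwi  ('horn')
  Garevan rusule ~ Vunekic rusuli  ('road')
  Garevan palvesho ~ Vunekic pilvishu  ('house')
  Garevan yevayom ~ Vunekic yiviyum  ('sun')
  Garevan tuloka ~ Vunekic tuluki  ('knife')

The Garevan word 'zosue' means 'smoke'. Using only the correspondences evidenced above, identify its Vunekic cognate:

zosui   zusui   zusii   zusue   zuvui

zodue ~ zudui, tuloka ~ tuluki — Garevan o corresponds to Vunekic u after a consonant, before a consonant other than r, m, n, p, b, f, v.
zodue ~ zudui — Garevan e corresponds to Vunekic i word-finally.
Applying these to Garevan 'zosue':
  zosue → zusue   (o→u after a consonant, before a consonant other than r, m, n, p, b, f, v)
  zusue → zusui   (e→i word-finally)
So the Vunekic cognate is 'zusui'.

zusui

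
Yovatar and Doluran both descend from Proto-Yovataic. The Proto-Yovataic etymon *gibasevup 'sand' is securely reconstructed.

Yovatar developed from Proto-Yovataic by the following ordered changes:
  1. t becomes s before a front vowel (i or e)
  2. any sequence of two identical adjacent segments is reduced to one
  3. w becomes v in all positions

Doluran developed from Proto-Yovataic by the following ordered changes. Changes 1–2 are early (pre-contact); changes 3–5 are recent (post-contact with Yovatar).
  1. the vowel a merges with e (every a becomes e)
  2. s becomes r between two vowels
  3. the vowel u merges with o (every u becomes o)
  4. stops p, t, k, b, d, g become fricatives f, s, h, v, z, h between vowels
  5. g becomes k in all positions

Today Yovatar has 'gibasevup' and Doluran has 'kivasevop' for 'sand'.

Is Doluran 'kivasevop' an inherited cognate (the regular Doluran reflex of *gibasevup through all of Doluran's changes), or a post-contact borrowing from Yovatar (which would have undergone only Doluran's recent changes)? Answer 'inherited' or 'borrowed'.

borrowed

If inherited, *gibasevup would pass through all of Doluran's changes:
Doluran: *gibasevup
  gibasevup → gibesevup   [vowel merger]
  gibesevup → giberevup   [rhotacism]
  giberevup → giberevop   [vowel merger]
  giberevop → giverevop   [intervocalic lenition]
  giverevop → kiverevop   [unconditioned shift]
  giving Doluran kiverevop.
If borrowed from Yovatar 'gibasevup' after the early changes, it would undergo only the recent ones:
  rule 3 (vowel merger): gibasevup → gibasevop
  rule 4 (intervocalic lenition): gibasevop → givasevop
  rule 5 (unconditioned shift): givasevop → kivasevop
  ⇒ as a loan: kivasevop
Doluran 'kivasevop' matches the loan outcome 'kivasevop', not the inherited 'kiverevop' — it skipped the early Doluran changes, so it was borrowed from Yovatar.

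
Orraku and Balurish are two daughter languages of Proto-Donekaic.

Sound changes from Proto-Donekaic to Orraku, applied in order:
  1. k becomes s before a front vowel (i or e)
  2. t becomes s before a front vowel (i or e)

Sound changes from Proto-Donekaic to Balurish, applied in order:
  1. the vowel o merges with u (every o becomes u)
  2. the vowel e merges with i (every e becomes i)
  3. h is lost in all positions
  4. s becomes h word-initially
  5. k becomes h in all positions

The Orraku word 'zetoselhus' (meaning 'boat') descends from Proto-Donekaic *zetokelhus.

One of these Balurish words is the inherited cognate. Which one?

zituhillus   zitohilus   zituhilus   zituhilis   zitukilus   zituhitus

Balurish: start from *zetokelhus.
  rule 1 (vowel merger): zetokelhus → zetukelhus
  rule 2 (vowel merger): zetukelhus → zitukilhus
  rule 3 (h-loss): zitukilhus → zitukilus
  rule 4: no change — zitukilus
  rule 5 (unconditioned shift): zitukilus → zituhilus
  ⇒ Balurish zituhilus
Among the options, 'zituhilus' alone shows every Balurish change applied in order.

zituhilus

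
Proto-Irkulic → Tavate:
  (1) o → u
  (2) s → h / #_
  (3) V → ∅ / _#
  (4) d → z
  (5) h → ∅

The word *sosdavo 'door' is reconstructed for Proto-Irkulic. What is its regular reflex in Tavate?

uszav

Tavate: *sosdavo
  sosdavo → susdavu   [vowel merger]
  susdavu → husdavu   [debuccalisation]
  husdavu → husdav   [apocope]
  husdav → huszav   [unconditioned shift]
  huszav → uszav   [h-loss]
  giving Tavate uszav.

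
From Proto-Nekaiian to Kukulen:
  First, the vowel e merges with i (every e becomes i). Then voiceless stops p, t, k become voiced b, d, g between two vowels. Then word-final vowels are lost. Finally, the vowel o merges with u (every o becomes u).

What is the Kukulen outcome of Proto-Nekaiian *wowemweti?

Kukulen: *wowemweti > wowimwiti > wowimwidi > wowimwid > wuwimwid  (by vowel merger, intervocalic voicing, apocope, vowel merger)

wuwimwid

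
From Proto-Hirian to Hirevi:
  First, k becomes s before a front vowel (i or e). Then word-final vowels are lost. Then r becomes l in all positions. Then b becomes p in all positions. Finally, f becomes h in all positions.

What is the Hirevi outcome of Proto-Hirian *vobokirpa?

Hirevi: *vobokirpa
  vobokirpa → vobosirpa   [palatalisation]
  vobosirpa → vobosirp   [apocope]
  vobosirp → vobosilp   [unconditioned shift]
  vobosilp → voposilp   [unconditioned shift]
  voposilp (rule 5 does not apply)
  giving Hirevi voposilp.

voposilp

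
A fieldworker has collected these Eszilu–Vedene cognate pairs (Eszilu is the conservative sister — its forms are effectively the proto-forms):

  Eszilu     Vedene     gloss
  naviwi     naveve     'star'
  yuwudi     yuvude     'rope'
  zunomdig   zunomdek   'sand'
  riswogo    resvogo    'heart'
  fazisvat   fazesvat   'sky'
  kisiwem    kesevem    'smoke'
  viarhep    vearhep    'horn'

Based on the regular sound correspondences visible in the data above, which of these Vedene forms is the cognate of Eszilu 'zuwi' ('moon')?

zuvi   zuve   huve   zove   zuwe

naviwi ~ naveve — Eszilu w corresponds to Vedene v between vowels (before a front vowel).
naviwi ~ naveve, yuwudi ~ yuvude — Eszilu i corresponds to Vedene e word-finally.
Applying these to Eszilu 'zuwi':
  zuwi → zuvi   (w→v between vowels (before a front vowel))
  zuvi → zuve   (i→e word-finally)
So the Vedene cognate is 'zuve'.

zuve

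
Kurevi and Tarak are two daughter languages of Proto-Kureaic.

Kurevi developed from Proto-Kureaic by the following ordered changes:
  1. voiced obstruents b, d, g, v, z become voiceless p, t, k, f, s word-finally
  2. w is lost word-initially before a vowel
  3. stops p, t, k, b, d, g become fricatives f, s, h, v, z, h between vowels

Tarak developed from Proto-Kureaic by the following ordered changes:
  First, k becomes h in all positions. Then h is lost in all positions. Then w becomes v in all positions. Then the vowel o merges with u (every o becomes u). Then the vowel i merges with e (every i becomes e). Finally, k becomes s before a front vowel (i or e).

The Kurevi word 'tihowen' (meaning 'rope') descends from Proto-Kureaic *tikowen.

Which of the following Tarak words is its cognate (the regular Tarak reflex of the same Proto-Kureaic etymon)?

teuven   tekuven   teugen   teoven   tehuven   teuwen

Tarak: *tikowen > tihowen > tiowen > tioven > tiuven > teuven  (by unconditioned shift, h-loss, unconditioned shift, vowel merger, vowel merger)
Only 'teuven' matches the regular Tarak development of *tikowen.

teuven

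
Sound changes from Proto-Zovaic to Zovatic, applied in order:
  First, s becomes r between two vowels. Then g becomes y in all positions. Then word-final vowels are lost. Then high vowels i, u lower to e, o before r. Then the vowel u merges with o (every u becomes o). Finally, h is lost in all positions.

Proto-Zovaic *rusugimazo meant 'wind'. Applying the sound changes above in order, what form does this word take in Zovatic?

roroyimaz

Zovatic: start from *rusugimazo.
  rule 1 (rhotacism): rusugimazo → rurugimazo
  rule 2 (unconditioned shift): rurugimazo → ruruyimazo
  rule 3 (apocope): ruruyimazo → ruruyimaz
  rule 4 (pre-rhotic lowering): ruruyimaz → roruyimaz
  rule 5 (vowel merger): roruyimaz → roroyimaz
  rule 6: no change — roroyimaz
  ⇒ Zovatic roroyimaz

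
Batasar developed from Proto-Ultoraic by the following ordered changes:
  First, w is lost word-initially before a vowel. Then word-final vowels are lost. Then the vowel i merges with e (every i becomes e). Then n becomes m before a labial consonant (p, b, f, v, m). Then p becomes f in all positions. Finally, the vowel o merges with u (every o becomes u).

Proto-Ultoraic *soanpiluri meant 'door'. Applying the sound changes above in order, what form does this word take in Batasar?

Batasar: *soanpiluri
  soanpiluri (rule 1 does not apply)
  soanpiluri → soanpilur   [apocope]
  soanpilur → soanpelur   [vowel merger]
  soanpelur → soampelur   [nasal place assimilation]
  soampelur → soamfelur   [unconditioned shift]
  soamfelur → suamfelur   [vowel merger]
  giving Batasar suamfelur.

suamfelur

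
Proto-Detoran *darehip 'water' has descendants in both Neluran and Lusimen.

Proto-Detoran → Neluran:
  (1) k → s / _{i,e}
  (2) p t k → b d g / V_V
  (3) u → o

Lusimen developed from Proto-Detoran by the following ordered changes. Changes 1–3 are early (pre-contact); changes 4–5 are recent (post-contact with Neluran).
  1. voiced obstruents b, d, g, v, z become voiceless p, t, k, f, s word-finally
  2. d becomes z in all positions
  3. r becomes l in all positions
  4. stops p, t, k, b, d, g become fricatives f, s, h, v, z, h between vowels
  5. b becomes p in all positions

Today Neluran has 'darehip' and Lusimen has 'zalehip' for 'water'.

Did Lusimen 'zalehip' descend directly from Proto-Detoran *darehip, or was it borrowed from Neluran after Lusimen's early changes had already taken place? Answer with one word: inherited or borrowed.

If inherited, *darehip would pass through all of Lusimen's changes:
Lusimen: start from *darehip.
  rule 1: no change — darehip
  rule 2 (unconditioned shift): darehip → zarehip
  rule 3 (unconditioned shift): zarehip → zalehip
  rule 4: no change — zalehip
  rule 5: no change — zalehip
  ⇒ Lusimen zalehip
If borrowed from Neluran 'darehip' after the early changes, it would undergo only the recent ones:
  rule 4 (intervocalic lenition): no change (darehip)
  rule 5 (unconditioned shift): no change (darehip)
  ⇒ as a loan: darehip
Lusimen 'zalehip' matches the inherited outcome exactly, so it is an inherited cognate, not a loan.

inherited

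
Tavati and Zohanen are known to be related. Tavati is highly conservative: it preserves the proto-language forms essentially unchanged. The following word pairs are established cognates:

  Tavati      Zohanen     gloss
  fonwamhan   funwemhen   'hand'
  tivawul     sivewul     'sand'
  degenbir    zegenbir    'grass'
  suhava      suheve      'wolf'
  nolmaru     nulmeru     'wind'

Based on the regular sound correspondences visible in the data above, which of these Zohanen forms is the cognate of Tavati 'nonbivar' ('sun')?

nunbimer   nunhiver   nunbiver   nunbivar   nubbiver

nunbiver

fonwamhan ~ funwemhen — Tavati o corresponds to Zohanen u after a consonant, before a nasal.
nolmaru ~ nulmeru — Tavati a corresponds to Zohanen e after a consonant, before r.
Applying these to Tavati 'nonbivar':
  nonbivar → nunbivar   (o→u after a consonant, before a nasal)
  nunbivar → nunbiver   (a→e after a consonant, before r)
So the Zohanen cognate is 'nunbiver'.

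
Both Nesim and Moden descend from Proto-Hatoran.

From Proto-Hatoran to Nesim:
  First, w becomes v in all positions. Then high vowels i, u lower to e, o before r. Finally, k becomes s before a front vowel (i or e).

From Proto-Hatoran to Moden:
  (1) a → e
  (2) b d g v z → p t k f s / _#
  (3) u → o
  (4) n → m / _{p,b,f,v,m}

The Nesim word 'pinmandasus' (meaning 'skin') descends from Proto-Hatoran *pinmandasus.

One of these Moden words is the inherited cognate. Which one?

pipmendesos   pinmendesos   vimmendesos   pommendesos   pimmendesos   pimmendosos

pimmendesos

Moden: start from *pinmandasus.
  rule 1 (vowel merger): pinmandasus → pinmendesus
  rule 2: no change — pinmendesus
  rule 3 (vowel merger): pinmendesus → pinmendesos
  rule 4 (nasal place assimilation): pinmendesos → pimmendesos
  ⇒ Moden pimmendesos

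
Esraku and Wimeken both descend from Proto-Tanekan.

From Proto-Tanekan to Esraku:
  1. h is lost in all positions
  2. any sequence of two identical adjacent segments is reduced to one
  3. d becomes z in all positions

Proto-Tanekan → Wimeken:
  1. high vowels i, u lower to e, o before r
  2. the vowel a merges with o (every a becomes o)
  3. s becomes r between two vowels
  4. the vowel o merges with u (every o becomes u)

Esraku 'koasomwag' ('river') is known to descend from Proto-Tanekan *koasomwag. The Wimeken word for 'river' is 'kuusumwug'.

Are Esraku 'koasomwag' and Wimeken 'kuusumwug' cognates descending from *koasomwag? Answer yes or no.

Derive the expected Wimeken reflex of *koasomwag:
Wimeken: start from *koasomwag.
  rule 1: no change — koasomwag
  rule 2 (vowel merger): koasomwag → koosomwog
  rule 3 (rhotacism): koosomwog → kooromwog
  rule 4 (vowel merger): kooromwog → kuurumwug
  ⇒ Wimeken kuurumwug
The regular Wimeken reflex would be 'kuurumwug', but the attested form is 'kuusumwug'. The correspondence is irregular, so they are not cognates (the Wimeken form has a different source).

no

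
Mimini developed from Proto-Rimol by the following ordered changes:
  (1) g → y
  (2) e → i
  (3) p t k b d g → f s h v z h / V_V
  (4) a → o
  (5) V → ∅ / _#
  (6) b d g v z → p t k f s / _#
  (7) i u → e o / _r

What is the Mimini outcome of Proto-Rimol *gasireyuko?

Mimini: start from *gasireyuko.
  rule 1 (unconditioned shift): gasireyuko → yasireyuko
  rule 2 (vowel merger): yasireyuko → yasiriyuko
  rule 3 (intervocalic lenition): yasiriyuko → yasiriyuho
  rule 4 (vowel merger): yasiriyuho → yosiriyuho
  rule 5 (apocope): yosiriyuho → yosiriyuh
  rule 6: no change — yosiriyuh
  rule 7 (pre-rhotic lowering): yosiriyuh → yoseriyuh
  ⇒ Mimini yoseriyuh

yoseriyuh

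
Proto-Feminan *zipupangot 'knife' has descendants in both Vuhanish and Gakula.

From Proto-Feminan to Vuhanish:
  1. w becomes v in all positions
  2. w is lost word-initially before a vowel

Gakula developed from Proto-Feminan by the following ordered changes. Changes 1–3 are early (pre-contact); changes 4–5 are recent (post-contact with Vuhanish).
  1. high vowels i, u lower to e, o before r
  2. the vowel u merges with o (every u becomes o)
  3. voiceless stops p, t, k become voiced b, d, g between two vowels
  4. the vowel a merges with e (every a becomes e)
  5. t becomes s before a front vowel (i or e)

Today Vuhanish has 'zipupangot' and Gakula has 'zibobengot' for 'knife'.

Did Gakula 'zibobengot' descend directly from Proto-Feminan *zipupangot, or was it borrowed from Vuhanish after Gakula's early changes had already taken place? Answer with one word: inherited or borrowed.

If inherited, *zipupangot would pass through all of Gakula's changes:
Gakula: *zipupangot
  zipupangot (rule 1 does not apply)
  zipupangot → zipopangot   [vowel merger]
  zipopangot → zibobangot   [intervocalic voicing]
  zibobangot → zibobengot   [vowel merger]
  zibobengot (rule 5 does not apply)
  giving Gakula zibobengot.
If borrowed from Vuhanish 'zipupangot' after the early changes, it would undergo only the recent ones:
  rule 4 (vowel merger): zipupangot → zipupengot
  rule 5 (palatalisation): no change (zipupengot)
  ⇒ as a loan: zipupengot
Gakula 'zibobengot' matches the inherited outcome exactly, so it is an inherited cognate, not a loan.

inherited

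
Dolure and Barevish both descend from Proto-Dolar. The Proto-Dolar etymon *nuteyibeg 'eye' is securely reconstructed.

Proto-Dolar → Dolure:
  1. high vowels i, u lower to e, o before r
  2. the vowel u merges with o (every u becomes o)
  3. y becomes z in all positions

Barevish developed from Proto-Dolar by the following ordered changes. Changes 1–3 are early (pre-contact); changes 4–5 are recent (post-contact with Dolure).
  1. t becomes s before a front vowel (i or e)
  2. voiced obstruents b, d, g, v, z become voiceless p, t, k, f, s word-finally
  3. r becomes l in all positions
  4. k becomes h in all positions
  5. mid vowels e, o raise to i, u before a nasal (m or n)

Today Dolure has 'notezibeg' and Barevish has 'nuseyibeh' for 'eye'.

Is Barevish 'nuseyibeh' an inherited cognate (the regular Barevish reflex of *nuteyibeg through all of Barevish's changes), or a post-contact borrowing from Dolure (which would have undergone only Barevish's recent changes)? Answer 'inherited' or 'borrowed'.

If inherited, *nuteyibeg would pass through all of Barevish's changes:
Barevish: *nuteyibeg > nuseyibeg > nuseyibek > nuseyibeh  (by palatalisation, final devoicing, unconditioned shift)
If borrowed from Dolure 'notezibeg' after the early changes, it would undergo only the recent ones:
  rule 4 (unconditioned shift): no change (notezibeg)
  rule 5 (pre-nasal raising): no change (notezibeg)
  ⇒ as a loan: notezibeg
Barevish 'nuseyibeh' matches the inherited outcome exactly, so it is an inherited cognate, not a loan.

inherited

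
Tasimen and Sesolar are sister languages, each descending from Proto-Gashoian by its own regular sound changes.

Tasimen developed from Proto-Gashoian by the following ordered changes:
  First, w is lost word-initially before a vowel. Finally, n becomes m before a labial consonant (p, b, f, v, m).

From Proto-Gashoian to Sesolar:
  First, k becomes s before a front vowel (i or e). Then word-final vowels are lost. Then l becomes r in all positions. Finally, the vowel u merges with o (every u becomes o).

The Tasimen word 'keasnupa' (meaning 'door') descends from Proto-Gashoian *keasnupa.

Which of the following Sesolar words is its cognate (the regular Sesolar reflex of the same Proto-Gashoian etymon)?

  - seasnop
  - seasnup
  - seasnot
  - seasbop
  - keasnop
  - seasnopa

Sesolar: start from *keasnupa.
  rule 1 (palatalisation): keasnupa → seasnupa
  rule 2 (apocope): seasnupa → seasnup
  rule 3: no change — seasnup
  rule 4 (vowel merger): seasnup → seasnop
  ⇒ Sesolar seasnop
The other candidates each miss or misapply at least one Sesolar change.

seasnop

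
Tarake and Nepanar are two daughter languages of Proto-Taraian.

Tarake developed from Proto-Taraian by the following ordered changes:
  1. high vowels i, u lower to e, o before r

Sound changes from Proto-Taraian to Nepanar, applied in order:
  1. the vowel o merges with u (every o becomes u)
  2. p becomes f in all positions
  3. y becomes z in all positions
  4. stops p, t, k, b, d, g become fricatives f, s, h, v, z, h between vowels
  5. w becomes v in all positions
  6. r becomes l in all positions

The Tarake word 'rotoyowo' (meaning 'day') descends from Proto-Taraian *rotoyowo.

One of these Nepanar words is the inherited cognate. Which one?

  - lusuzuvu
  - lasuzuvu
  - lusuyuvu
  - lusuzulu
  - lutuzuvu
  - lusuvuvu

Nepanar: *rotoyowo
  rotoyowo → rutuyuwu   [vowel merger]
  rutuyuwu (rule 2 does not apply)
  rutuyuwu → rutuzuwu   [unconditioned shift]
  rutuzuwu → rusuzuwu   [intervocalic lenition]
  rusuzuwu → rusuzuvu   [unconditioned shift]
  rusuzuvu → lusuzuvu   [unconditioned shift]
  giving Nepanar lusuzuvu.
The other candidates each miss or misapply at least one Nepanar change.

lusuzuvu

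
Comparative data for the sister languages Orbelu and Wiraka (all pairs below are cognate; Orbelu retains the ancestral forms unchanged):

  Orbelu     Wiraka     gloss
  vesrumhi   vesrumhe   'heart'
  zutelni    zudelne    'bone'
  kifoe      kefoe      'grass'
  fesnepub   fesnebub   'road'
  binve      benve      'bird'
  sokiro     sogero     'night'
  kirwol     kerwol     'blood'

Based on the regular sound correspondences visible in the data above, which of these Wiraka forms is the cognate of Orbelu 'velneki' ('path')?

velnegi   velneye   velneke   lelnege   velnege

sokiro ~ sogero — Orbelu k corresponds to Wiraka g between vowels (before a front vowel).
vesrumhi ~ vesrumhe, zutelni ~ zudelne — Orbelu i corresponds to Wiraka e word-finally.
Applying these to Orbelu 'velneki':
  velneki → velnegi   (k→g between vowels (before a front vowel))
  velnegi → velnege   (i→e word-finally)
So the Wiraka cognate is 'velnege'.

velnege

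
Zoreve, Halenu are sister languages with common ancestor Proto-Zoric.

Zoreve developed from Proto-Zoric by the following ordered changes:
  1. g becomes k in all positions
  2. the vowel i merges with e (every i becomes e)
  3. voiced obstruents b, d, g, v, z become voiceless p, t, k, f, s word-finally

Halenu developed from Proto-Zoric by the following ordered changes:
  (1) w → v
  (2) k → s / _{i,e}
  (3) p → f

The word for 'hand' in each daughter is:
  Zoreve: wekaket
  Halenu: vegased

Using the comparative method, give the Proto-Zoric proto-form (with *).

Position 7: Zoreve has t, Halenu has d. Halenu preserves d here (none of its changes turn any other segment into d), so the proto-segment is *d.
Position 5: Zoreve has k, Halenu has s. Taking the neighbouring segments as reconstructed: Zoreve k could go back to *k or *g; Halenu s could go back to *k or *s — the one source consistent with every daughter is *k.
This points to *wegaked. Verify forward in each daughter:
Zoreve: start from *wegaked.
  rule 1 (unconditioned shift): wegaked → wekaked
  rule 2: no change — wekaked
  rule 3 (final devoicing): wekaked → wekaket
  ⇒ Zoreve wekaket
Halenu: *wegaked
  wegaked → vegaked   [unconditioned shift]
  vegaked → vegased   [palatalisation]
  vegased (rule 3 does not apply)
  giving Halenu vegased.
*wegaked is the unique common source.

*wegaked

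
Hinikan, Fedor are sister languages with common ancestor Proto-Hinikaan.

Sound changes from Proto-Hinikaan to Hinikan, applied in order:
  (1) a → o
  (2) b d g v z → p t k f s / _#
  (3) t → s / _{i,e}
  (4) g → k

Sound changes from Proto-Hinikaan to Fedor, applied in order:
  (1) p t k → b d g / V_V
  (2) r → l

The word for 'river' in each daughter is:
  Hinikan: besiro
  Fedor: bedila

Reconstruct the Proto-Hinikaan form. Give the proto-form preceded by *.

Position 5: Hinikan has r, Fedor has l. Hinikan preserves r here (none of its changes turn any other segment into r), so the proto-segment is *r.
Position 3: Hinikan has s, Fedor has d. Taking the neighbouring segments as reconstructed: Hinikan s could go back to *t or *s; Fedor d could go back to *t or *d — the one source consistent with every daughter is *t.
Position 6: Hinikan has o, Fedor has a. Fedor preserves a here (none of its changes turn any other segment into a), so the proto-segment is *a.
Continuing position by position gives *betira; check it forward:
Hinikan: start from *betira.
  rule 1 (vowel merger): betira → betiro
  rule 2: no change — betiro
  rule 3 (palatalisation): betiro → besiro
  rule 4: no change — besiro
  ⇒ Hinikan besiro
Fedor: *betira > bedira > bedila  (by intervocalic voicing, unconditioned shift)
Only *betira yields all of Hinikan besiro, Fedor bedila.

*betira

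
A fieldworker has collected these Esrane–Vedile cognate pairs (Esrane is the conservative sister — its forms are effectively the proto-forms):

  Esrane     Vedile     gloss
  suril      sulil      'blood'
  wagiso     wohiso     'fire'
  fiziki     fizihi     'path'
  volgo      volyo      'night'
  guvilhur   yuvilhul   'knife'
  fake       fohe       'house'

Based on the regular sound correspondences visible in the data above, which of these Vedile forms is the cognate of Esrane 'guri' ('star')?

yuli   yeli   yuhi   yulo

yuli

guvilhur ~ yuvilhul — Esrane g corresponds to Vedile y word-initially before a back vowel.
suril ~ sulil — Esrane r corresponds to Vedile l between vowels (before a front vowel).
Applying these to Esrane 'guri':
  guri → yuri   (g→y word-initially before a back vowel)
  yuri → yuli   (r→l between vowels (before a front vowel))
So the Vedile cognate is 'yuli'.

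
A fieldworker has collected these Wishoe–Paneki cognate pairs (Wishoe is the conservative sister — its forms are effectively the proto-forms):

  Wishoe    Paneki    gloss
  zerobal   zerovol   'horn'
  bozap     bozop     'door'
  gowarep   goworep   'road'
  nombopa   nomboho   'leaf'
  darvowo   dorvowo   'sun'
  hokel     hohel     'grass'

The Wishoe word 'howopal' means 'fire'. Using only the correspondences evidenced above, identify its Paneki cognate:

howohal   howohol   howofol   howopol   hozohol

howohol

nombopa ~ nomboho — Wishoe p corresponds to Paneki h between vowels (before a back vowel).
zerobal ~ zerovol — Wishoe a corresponds to Paneki o after a consonant, before a consonant other than r, m, n, p, b, f, v.
Applying these to Wishoe 'howopal':
  howopal → howohal   (p→h between vowels (before a back vowel))
  howohal → howohol   (a→o after a consonant, before a consonant other than r, m, n, p, b, f, v)
So the Paneki cognate is 'howohol'.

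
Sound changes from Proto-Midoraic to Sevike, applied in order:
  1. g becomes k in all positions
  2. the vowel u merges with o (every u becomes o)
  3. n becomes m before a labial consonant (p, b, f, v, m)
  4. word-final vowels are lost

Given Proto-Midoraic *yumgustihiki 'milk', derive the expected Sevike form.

yomkostihik

Sevike: *yumgustihiki
  yumgustihiki → yumkustihiki   [unconditioned shift]
  yumkustihiki → yomkostihiki   [vowel merger]
  yomkostihiki (rule 3 does not apply)
  yomkostihiki → yomkostihik   [apocope]
  giving Sevike yomkostihik.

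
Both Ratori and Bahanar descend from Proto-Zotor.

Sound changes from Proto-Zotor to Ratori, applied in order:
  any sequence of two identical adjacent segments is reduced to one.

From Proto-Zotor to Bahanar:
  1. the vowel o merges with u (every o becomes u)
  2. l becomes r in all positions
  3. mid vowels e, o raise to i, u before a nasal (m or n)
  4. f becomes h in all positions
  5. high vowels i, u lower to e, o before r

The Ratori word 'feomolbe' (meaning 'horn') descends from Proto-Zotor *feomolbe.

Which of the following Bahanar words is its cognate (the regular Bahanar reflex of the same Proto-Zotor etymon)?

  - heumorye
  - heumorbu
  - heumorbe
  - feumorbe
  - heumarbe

Bahanar: *feomolbe
  feomolbe → feumulbe   [vowel merger]
  feumulbe → feumurbe   [unconditioned shift]
  feumurbe (rule 3 does not apply)
  feumurbe → heumurbe   [unconditioned shift]
  heumurbe → heumorbe   [pre-rhotic lowering]
  giving Bahanar heumorbe.
The other candidates each miss or misapply at least one Bahanar change.

heumorbe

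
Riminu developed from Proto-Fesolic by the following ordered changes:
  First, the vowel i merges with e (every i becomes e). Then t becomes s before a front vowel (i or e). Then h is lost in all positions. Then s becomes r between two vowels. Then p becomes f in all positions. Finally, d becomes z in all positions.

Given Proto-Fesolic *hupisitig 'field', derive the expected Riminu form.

uferereg

Riminu: *hupisitig
  hupisitig → hupeseteg   [vowel merger]
  hupeseteg → hupeseseg   [palatalisation]
  hupeseseg → upeseseg   [h-loss]
  upeseseg → uperereg   [rhotacism]
  uperereg → uferereg   [unconditioned shift]
  uferereg (rule 6 does not apply)
  giving Riminu uferereg.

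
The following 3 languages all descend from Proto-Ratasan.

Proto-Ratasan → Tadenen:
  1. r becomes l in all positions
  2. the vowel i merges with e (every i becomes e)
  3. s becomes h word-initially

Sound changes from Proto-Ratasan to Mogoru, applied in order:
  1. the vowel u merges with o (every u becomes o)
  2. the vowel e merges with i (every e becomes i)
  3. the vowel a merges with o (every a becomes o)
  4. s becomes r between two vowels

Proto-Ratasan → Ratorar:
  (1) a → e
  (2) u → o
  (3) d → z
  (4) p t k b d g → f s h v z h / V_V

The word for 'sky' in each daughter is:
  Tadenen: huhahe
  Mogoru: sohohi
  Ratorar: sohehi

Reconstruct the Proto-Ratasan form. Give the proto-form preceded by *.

*suhahi

Position 4: Tadenen has a, Mogoru has o, Ratorar has e. Tadenen preserves a here (none of its changes turn any other segment into a), so the proto-segment is *a.
Position 2: Tadenen has u, Mogoru has o, Ratorar has o. Tadenen preserves u here (none of its changes turn any other segment into u), so the proto-segment is *u.
Position 1: Tadenen has h, Mogoru has s, Ratorar has s. Mogoru preserves s here (none of its changes turn any other segment into s), so the proto-segment is *s.
Continuing position by position gives *suhahi; check it forward:
Tadenen: start from *suhahi.
  rule 1: no change — suhahi
  rule 2 (vowel merger): suhahi → suhahe
  rule 3 (debuccalisation): suhahe → huhahe
  ⇒ Tadenen huhahe
Mogoru: *suhahi > sohahi > sohohi  (by vowel merger, vowel merger)
Ratorar: *suhahi
  suhahi → suhehi   [vowel merger]
  suhehi → sohehi   [vowel merger]
  sohehi (rule 3 does not apply)
  sohehi (rule 4 does not apply)
  giving Ratorar sohehi.
*suhahi is the unique common source.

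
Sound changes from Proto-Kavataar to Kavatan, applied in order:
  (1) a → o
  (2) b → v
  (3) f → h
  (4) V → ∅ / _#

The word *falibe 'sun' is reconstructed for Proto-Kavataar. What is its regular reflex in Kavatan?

Kavatan: *falibe
  falibe → folibe   [vowel merger]
  folibe → folive   [unconditioned shift]
  folive → holive   [unconditioned shift]
  holive → holiv   [apocope]
  giving Kavatan holiv.

holiv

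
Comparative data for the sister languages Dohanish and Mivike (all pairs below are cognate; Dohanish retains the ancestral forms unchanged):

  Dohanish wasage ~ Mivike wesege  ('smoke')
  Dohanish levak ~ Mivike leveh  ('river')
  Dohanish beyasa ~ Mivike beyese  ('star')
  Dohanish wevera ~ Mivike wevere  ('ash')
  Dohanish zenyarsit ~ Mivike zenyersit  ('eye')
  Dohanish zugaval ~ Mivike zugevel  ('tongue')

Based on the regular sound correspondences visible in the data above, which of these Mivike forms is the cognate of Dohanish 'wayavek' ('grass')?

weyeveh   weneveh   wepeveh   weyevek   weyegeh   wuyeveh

wasage ~ wesege, levak ~ leveh — Dohanish a corresponds to Mivike e after a consonant, before a consonant other than r, m, n, p, b, f, v.
zugaval ~ zugevel — Dohanish a corresponds to Mivike e after a consonant, before a labial obstruent.
levak ~ leveh — Dohanish k corresponds to Mivike h word-finally.
Applying these to Dohanish 'wayavek':
  wayavek → weyavek   (a→e after a consonant, before a consonant other than r, m, n, p, b, f, v)
  weyavek → weyevek   (a→e after a consonant, before a labial obstruent)
  weyevek → weyeveh   (k→h word-finally)
So the Mivike cognate is 'weyeveh'.

weyeveh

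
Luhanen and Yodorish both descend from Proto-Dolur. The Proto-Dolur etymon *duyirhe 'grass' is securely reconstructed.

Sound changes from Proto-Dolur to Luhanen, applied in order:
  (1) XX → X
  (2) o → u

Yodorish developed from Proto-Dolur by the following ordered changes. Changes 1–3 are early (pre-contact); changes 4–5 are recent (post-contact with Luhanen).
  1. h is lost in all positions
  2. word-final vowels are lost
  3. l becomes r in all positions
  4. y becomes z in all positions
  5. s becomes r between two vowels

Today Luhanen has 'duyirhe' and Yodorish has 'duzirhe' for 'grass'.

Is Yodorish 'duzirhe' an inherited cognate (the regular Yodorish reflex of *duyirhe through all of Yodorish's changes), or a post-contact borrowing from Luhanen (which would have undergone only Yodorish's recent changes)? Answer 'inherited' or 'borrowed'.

borrowed

If inherited, *duyirhe would pass through all of Yodorish's changes:
Yodorish: *duyirhe
  duyirhe → duyire   [h-loss]
  duyire → duyir   [apocope]
  duyir (rule 3 does not apply)
  duyir → duzir   [unconditioned shift]
  duzir (rule 5 does not apply)
  giving Yodorish duzir.
If borrowed from Luhanen 'duyirhe' after the early changes, it would undergo only the recent ones:
  rule 4 (unconditioned shift): duyirhe → duzirhe
  rule 5 (rhotacism): no change (duzirhe)
  ⇒ as a loan: duzirhe
Yodorish 'duzirhe' matches the loan outcome 'duzirhe', not the inherited 'duzir' — it skipped the early Yodorish changes, so it was borrowed from Luhanen.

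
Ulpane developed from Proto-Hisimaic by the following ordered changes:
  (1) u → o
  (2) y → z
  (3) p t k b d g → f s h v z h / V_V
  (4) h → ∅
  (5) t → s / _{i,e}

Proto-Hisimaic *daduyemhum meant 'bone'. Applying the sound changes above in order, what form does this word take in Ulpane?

Ulpane: start from *daduyemhum.
  rule 1 (vowel merger): daduyemhum → dadoyemhom
  rule 2 (unconditioned shift): dadoyemhom → dadozemhom
  rule 3 (intervocalic lenition): dadozemhom → dazozemhom
  rule 4 (h-loss): dazozemhom → dazozemom
  rule 5: no change — dazozemom
  ⇒ Ulpane dazozemom

dazozemom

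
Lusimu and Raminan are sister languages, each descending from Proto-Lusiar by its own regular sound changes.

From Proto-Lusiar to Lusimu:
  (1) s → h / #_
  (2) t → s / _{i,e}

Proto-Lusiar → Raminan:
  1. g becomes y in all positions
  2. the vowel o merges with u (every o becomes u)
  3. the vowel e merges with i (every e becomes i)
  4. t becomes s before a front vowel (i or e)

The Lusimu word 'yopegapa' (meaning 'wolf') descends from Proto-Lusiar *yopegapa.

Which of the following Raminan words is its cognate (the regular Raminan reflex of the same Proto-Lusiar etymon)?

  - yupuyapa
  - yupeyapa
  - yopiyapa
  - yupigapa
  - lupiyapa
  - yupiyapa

yupiyapa

Raminan: *yopegapa > yopeyapa > yupeyapa > yupiyapa  (by unconditioned shift, vowel merger, vowel merger)
Among the options, 'yupiyapa' alone shows every Raminan change applied in order.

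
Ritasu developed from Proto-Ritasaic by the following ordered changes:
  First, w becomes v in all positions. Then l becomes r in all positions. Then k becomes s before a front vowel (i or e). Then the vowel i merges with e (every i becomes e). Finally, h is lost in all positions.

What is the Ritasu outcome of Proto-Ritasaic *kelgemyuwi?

Ritasu: *kelgemyuwi > kelgemyuvi > kergemyuvi > sergemyuvi > sergemyuve  (by unconditioned shift, unconditioned shift, palatalisation, vowel merger)

sergemyuve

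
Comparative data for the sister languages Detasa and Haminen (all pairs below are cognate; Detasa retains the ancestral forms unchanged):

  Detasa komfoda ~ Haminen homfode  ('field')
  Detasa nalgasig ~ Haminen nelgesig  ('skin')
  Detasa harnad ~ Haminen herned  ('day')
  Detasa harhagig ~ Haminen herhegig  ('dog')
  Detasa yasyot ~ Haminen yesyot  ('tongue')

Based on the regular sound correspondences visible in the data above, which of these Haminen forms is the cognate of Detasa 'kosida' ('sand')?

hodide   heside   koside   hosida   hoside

hoside

komfoda ~ homfode — Detasa k corresponds to Haminen h word-initially before a back vowel.
komfoda ~ homfode — Detasa a corresponds to Haminen e word-finally.
Applying these to Detasa 'kosida':
  kosida → hosida   (k→h word-initially before a back vowel)
  hosida → hoside   (a→e word-finally)
So the Haminen cognate is 'hoside'.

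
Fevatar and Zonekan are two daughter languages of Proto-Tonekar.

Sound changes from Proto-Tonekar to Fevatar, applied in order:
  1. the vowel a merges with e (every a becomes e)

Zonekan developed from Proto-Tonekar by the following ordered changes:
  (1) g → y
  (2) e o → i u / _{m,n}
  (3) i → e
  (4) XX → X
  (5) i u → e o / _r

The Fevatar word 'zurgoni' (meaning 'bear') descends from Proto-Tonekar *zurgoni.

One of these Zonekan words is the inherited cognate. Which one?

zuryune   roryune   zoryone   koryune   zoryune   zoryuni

Zonekan: start from *zurgoni.
  rule 1 (unconditioned shift): zurgoni → zuryoni
  rule 2 (pre-nasal raising): zuryoni → zuryuni
  rule 3 (vowel merger): zuryuni → zuryune
  rule 4: no change — zuryune
  rule 5 (pre-rhotic lowering): zuryune → zoryune
  ⇒ Zonekan zoryune
The other candidates each miss or misapply at least one Zonekan change.

zoryune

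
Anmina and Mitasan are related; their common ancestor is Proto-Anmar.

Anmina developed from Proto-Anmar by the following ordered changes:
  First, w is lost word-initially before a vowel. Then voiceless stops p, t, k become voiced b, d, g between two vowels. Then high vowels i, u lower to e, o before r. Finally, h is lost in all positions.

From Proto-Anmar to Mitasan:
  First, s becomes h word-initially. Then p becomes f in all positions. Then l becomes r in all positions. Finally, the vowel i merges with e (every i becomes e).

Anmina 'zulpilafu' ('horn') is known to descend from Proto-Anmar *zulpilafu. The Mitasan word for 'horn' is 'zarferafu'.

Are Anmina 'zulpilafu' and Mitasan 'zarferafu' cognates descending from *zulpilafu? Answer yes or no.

no

Derive the expected Mitasan reflex of *zulpilafu:
Mitasan: *zulpilafu > zulfilafu > zurfirafu > zurferafu  (by unconditioned shift, unconditioned shift, vowel merger)
The regular Mitasan reflex would be 'zurferafu', but the attested form is 'zarferafu'. The correspondence is irregular, so they are not cognates (the Mitasan form has a different source).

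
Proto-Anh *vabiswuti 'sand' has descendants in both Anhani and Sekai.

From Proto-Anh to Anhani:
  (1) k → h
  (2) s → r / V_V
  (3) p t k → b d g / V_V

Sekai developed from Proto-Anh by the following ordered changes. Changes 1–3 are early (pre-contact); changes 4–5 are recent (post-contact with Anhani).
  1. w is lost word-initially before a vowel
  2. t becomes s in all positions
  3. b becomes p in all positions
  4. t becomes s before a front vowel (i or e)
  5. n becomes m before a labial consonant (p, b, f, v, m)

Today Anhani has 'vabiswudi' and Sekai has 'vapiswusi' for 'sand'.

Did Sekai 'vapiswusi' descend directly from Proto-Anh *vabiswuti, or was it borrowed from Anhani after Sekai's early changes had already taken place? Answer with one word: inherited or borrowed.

If inherited, *vabiswuti would pass through all of Sekai's changes:
Sekai: *vabiswuti > vabiswusi > vapiswusi  (by unconditioned shift, unconditioned shift)
If borrowed from Anhani 'vabiswudi' after the early changes, it would undergo only the recent ones:
  rule 4 (palatalisation): no change (vabiswudi)
  rule 5 (nasal place assimilation): no change (vabiswudi)
  ⇒ as a loan: vabiswudi
Sekai 'vapiswusi' matches the inherited outcome exactly, so it is an inherited cognate, not a loan.

inherited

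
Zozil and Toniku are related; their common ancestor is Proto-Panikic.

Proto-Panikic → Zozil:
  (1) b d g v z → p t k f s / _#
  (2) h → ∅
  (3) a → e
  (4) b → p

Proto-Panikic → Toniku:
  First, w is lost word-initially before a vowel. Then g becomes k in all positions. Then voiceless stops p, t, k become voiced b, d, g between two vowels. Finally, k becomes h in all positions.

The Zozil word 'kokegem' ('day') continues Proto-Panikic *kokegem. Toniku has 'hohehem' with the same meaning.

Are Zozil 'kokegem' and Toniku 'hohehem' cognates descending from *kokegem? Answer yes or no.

no

Derive the expected Toniku reflex of *kokegem:
Toniku: *kokegem > kokekem > kogegem > hogegem  (by unconditioned shift, intervocalic voicing, unconditioned shift)
The regular Toniku reflex would be 'hogegem', but the attested form is 'hohehem'. The correspondence is irregular, so they are not cognates (the Toniku form has a different source).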